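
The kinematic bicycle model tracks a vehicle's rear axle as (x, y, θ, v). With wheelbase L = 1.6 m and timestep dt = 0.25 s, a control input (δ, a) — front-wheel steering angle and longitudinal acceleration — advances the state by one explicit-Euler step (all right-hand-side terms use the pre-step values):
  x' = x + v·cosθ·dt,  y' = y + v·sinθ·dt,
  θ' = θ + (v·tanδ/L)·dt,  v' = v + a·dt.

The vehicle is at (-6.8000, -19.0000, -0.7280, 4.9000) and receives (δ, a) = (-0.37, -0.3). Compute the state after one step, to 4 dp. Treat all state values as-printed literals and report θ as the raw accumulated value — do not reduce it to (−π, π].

x' = -6.8000 + 4.9000·cos(-0.7280)·0.25 = -5.8855
y' = -19.0000 + 4.9000·sin(-0.7280)·0.25 = -19.8151
θ' = -0.7280 + (4.9000/1.6)·tan(-0.37)·0.25 = -1.0250
v' = 4.9000 − 0.3000·0.25 = 4.8250

(-5.8855, -19.8151, -1.0250, 4.8250)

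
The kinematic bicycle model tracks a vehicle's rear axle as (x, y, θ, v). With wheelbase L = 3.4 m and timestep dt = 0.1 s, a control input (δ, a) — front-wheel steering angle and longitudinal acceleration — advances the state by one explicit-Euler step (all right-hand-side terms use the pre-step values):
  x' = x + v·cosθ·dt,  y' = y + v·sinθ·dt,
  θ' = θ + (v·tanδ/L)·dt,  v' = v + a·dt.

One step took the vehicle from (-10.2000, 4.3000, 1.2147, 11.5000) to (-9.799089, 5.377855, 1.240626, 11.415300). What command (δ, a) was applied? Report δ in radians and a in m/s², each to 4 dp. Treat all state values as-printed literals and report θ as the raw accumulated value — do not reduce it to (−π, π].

a = (v'−v)/dt = (-0.084700)/0.1 = -0.8470
Δθ = θ'−θ = 0.025926;  (v·dt/L) = 11.5000·0.1/3.4 = 0.338235
tan δ = Δθ·L/(v·dt) = 0.076651  →  δ = 0.0765

δ = 0.0765, a = -0.8470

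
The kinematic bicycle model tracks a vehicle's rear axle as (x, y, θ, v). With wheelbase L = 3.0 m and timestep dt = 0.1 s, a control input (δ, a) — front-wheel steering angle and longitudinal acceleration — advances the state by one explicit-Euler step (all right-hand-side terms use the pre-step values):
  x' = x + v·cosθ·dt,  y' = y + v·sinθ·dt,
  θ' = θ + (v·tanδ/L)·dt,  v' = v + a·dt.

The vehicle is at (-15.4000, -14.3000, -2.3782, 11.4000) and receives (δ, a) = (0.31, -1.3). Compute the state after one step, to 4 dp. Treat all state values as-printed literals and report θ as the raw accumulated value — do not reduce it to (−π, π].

x' = -15.4000 + 11.4000·cos(-2.3782)·0.1 = -16.2236
y' = -14.3000 + 11.4000·sin(-2.3782)·0.1 = -15.0882
θ' = -2.3782 + (11.4000/3.0)·tan(0.31)·0.1 = -2.2565
v' = 11.4000 − 1.3000·0.1 = 11.2700

(-16.2236, -15.0882, -2.2565, 11.2700)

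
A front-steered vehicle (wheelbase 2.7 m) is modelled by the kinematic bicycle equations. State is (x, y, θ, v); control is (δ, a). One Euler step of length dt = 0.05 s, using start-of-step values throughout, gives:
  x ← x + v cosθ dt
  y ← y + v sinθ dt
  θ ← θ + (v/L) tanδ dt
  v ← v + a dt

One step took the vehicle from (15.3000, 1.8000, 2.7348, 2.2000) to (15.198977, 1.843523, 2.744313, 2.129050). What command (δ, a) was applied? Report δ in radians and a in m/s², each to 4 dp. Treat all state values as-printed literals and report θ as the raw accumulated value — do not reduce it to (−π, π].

a = (v'−v)/dt = (-0.070950)/0.05 = -1.4190
Δθ = θ'−θ = 0.009513;  (v·dt/L) = 2.2000·0.05/2.7 = 0.040741
tan δ = Δθ·L/(v·dt) = 0.233501  →  δ = 0.2294

δ = 0.2294, a = -1.4190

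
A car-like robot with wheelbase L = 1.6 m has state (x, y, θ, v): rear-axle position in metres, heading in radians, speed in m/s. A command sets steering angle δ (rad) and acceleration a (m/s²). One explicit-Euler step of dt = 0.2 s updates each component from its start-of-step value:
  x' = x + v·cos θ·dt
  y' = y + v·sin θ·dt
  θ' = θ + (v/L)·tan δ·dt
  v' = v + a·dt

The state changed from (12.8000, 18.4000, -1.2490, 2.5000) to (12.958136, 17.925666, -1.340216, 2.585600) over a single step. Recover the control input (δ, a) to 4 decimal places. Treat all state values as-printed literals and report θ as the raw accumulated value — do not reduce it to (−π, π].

δ = -0.2840, a = 0.4280

a = (v'−v)/dt = (0.085600)/0.2 = 0.4280
Δθ = θ'−θ = -0.091216;  (v·dt/L) = 2.5000·0.2/1.6 = 0.312500
tan δ = Δθ·L/(v·dt) = -0.291891  →  δ = -0.2840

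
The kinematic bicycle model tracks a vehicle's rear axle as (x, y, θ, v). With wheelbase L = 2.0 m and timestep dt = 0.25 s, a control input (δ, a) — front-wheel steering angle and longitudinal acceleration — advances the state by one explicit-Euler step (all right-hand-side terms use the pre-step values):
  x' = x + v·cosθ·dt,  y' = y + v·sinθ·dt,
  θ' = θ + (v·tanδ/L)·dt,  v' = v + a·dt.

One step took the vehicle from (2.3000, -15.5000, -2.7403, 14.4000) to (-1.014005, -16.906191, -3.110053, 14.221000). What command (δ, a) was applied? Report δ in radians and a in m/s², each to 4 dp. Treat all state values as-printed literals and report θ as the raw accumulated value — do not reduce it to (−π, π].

a = (v'−v)/dt = (-0.179000)/0.25 = -0.7160
Δθ = θ'−θ = -0.369753;  (v·dt/L) = 14.4000·0.25/2.0 = 1.800000
tan δ = Δθ·L/(v·dt) = -0.205418  →  δ = -0.2026

δ = -0.2026, a = -0.7160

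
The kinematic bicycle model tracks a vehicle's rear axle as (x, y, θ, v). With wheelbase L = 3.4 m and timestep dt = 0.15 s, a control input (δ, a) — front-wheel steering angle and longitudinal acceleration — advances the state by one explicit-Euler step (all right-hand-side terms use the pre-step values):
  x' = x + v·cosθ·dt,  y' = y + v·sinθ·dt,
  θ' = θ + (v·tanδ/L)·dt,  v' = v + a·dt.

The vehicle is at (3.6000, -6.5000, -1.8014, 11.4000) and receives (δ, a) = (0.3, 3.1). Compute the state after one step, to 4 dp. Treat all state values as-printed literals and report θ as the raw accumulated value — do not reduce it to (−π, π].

x' = 3.6000 + 11.4000·cos(-1.8014)·0.15 = 3.2092
y' = -6.5000 + 11.4000·sin(-1.8014)·0.15 = -8.1647
θ' = -1.8014 + (11.4000/3.4)·tan(0.3)·0.15 = -1.6458
v' = 11.4000 + 3.1000·0.15 = 11.8650

(3.2092, -8.1647, -1.6458, 11.8650)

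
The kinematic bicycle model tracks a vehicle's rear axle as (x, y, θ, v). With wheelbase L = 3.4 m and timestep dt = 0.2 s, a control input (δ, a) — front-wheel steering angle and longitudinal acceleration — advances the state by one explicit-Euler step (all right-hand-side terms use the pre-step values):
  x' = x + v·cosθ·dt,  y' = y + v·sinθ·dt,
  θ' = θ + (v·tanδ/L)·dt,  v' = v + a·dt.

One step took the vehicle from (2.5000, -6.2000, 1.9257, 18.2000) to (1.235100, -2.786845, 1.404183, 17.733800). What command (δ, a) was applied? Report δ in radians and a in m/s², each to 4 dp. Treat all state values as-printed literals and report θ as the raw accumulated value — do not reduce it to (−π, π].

a = (v'−v)/dt = (-0.466200)/0.2 = -2.3310
Δθ = θ'−θ = -0.521517;  (v·dt/L) = 18.2000·0.2/3.4 = 1.070588
tan δ = Δθ·L/(v·dt) = -0.487131  →  δ = -0.4533

δ = -0.4533, a = -2.3310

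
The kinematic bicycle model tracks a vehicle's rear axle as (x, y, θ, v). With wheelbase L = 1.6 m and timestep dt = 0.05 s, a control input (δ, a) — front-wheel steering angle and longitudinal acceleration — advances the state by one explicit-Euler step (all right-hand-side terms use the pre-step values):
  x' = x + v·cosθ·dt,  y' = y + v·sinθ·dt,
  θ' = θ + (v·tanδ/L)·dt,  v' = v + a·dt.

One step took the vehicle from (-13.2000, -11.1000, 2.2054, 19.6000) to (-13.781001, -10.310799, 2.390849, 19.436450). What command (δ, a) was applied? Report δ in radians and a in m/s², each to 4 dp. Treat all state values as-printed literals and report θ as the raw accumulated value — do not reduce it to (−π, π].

a = (v'−v)/dt = (-0.163550)/0.05 = -3.2710
Δθ = θ'−θ = 0.185449;  (v·dt/L) = 19.6000·0.05/1.6 = 0.612500
tan δ = Δθ·L/(v·dt) = 0.302774  →  δ = 0.2940

δ = 0.2940, a = -3.2710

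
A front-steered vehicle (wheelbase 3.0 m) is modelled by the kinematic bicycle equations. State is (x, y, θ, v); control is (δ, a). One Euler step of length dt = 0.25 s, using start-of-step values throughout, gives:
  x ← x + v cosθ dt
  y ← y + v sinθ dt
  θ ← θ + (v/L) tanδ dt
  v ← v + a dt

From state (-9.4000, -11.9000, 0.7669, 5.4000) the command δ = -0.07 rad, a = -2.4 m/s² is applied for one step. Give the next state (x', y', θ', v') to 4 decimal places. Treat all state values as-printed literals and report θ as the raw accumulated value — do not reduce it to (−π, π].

(-8.4279, -10.9632, 0.7353, 4.8000)

x' = -9.4000 + 5.4000·cos(0.7669)·0.25 = -8.4279
y' = -11.9000 + 5.4000·sin(0.7669)·0.25 = -10.9632
θ' = 0.7669 + (5.4000/3.0)·tan(-0.07)·0.25 = 0.7353
v' = 5.4000 − 2.4000·0.25 = 4.8000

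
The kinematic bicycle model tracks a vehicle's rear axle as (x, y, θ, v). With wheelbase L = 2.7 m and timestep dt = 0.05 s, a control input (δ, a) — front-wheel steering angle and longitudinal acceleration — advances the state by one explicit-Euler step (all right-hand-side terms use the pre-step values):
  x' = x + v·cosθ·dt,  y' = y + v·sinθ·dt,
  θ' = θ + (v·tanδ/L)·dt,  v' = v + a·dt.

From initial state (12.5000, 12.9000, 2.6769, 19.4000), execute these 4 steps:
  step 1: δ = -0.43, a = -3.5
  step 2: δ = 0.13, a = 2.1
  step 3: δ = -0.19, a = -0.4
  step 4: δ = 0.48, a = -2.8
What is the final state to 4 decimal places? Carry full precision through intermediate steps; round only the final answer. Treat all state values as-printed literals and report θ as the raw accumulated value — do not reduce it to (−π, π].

after step 1 (δ=-0.43, a=-3.5): (11.632859, 13.334704, 2.512136, 19.225000)
after step 2 (δ=0.13, a=2.1): (10.855835, 13.900597, 2.558681, 19.330000)
after step 3 (δ=-0.19, a=-0.4): (10.048940, 14.432614, 2.489838, 19.310000)
after step 4 (δ=0.48, a=-2.8): (9.281347, 15.018269, 2.676004, 19.170000)

(9.2813, 15.0183, 2.6760, 19.1700)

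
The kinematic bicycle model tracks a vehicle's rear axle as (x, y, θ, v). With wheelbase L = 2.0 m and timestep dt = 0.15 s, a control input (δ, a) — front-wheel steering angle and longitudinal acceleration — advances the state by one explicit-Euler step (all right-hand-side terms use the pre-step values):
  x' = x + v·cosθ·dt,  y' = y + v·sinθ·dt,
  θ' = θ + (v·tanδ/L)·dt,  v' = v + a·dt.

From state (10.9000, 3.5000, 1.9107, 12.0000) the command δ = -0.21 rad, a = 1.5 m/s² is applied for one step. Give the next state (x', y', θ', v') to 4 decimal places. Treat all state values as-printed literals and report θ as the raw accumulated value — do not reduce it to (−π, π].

x' = 10.9000 + 12.0000·cos(1.9107)·0.15 = 10.2999
y' = 3.5000 + 12.0000·sin(1.9107)·0.15 = 5.1970
θ' = 1.9107 + (12.0000/2.0)·tan(-0.21)·0.15 = 1.7189
v' = 12.0000 + 1.5000·0.15 = 12.2250

(10.2999, 5.1970, 1.7189, 12.2250)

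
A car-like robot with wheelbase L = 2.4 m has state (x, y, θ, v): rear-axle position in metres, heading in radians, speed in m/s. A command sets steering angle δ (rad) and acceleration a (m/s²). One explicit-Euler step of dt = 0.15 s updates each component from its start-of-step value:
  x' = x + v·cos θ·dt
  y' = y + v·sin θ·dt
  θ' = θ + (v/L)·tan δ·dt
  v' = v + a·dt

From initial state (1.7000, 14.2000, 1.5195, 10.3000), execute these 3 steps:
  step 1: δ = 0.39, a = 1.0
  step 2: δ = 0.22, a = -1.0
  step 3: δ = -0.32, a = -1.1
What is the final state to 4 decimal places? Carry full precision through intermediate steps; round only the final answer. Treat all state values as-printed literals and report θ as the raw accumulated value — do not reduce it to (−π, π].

after step 1 (δ=0.39, a=1.0): (1.779218, 15.742968, 1.784117, 10.450000)
after step 2 (δ=0.22, a=-1.0): (1.447369, 17.274938, 1.930168, 10.300000)
after step 3 (δ=-0.32, a=-1.1): (0.904014, 18.721240, 1.716836, 10.135000)

(0.9040, 18.7212, 1.7168, 10.1350)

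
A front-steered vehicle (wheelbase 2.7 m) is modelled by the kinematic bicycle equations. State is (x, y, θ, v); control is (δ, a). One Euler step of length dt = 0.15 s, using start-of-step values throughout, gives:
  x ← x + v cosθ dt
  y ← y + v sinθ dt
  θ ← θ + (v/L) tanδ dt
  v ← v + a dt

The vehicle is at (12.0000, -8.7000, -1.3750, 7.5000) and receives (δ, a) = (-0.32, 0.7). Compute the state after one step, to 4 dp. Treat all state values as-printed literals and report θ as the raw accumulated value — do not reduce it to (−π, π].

(12.2189, -9.8035, -1.5131, 7.6050)

x' = 12.0000 + 7.5000·cos(-1.3750)·0.15 = 12.2189
y' = -8.7000 + 7.5000·sin(-1.3750)·0.15 = -9.8035
θ' = -1.3750 + (7.5000/2.7)·tan(-0.32)·0.15 = -1.5131
v' = 7.5000 + 0.7000·0.15 = 7.6050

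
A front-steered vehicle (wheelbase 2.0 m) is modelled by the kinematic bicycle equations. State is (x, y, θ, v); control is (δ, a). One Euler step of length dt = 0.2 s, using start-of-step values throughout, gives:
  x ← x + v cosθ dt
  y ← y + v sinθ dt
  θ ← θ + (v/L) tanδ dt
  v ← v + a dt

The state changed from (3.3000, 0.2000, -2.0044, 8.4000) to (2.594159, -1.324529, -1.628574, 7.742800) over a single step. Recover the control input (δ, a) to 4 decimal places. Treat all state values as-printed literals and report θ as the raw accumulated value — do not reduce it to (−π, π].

a = (v'−v)/dt = (-0.657200)/0.2 = -3.2860
Δθ = θ'−θ = 0.375826;  (v·dt/L) = 8.4000·0.2/2.0 = 0.840000
tan δ = Δθ·L/(v·dt) = 0.447412  →  δ = 0.4207

δ = 0.4207, a = -3.2860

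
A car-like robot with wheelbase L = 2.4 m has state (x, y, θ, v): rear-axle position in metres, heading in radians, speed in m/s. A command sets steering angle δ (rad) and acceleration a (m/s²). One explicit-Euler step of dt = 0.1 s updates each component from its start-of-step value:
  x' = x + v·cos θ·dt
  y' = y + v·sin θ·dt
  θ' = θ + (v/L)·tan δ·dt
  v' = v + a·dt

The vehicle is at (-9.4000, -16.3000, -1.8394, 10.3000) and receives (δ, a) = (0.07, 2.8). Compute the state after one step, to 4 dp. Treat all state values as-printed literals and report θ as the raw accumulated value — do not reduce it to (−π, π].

(-9.6733, -17.2931, -1.8093, 10.5800)

x' = -9.4000 + 10.3000·cos(-1.8394)·0.1 = -9.6733
y' = -16.3000 + 10.3000·sin(-1.8394)·0.1 = -17.2931
θ' = -1.8394 + (10.3000/2.4)·tan(0.07)·0.1 = -1.8093
v' = 10.3000 + 2.8000·0.1 = 10.5800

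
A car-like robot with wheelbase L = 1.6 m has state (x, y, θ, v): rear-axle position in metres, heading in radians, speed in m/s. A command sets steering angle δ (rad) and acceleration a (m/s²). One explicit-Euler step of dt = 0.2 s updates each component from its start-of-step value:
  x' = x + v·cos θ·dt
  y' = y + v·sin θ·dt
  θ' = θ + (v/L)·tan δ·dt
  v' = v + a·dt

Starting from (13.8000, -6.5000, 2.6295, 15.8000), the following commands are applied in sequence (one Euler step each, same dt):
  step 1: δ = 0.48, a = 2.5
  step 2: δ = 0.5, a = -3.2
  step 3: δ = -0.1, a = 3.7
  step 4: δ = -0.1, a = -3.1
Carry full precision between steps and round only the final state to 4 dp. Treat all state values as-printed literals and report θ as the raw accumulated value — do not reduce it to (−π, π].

(7.9416, -12.9359, 4.3687, 15.7800)

after step 1 (δ=0.48, a=2.5): (11.045362, -4.951592, 3.657706, 16.300000)
after step 2 (δ=0.5, a=-3.2): (8.209997, -6.560415, 4.770798, 15.660000)
after step 3 (δ=-0.1, a=3.7): (8.392830, -9.687074, 4.574393, 16.400000)
after step 4 (δ=-0.1, a=-3.1): (7.941637, -12.935893, 4.368707, 15.780000)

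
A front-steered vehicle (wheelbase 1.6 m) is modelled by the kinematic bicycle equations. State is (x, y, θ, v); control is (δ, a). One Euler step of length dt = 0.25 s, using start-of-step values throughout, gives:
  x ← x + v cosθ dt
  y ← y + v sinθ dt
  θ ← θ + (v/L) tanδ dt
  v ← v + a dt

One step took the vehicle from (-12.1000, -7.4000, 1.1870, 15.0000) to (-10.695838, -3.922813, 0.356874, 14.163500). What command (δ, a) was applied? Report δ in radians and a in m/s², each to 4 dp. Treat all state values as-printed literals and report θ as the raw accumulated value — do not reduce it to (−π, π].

δ = -0.3404, a = -3.3460

a = (v'−v)/dt = (-0.836500)/0.25 = -3.3460
Δθ = θ'−θ = -0.830126;  (v·dt/L) = 15.0000·0.25/1.6 = 2.343750
tan δ = Δθ·L/(v·dt) = -0.354187  →  δ = -0.3404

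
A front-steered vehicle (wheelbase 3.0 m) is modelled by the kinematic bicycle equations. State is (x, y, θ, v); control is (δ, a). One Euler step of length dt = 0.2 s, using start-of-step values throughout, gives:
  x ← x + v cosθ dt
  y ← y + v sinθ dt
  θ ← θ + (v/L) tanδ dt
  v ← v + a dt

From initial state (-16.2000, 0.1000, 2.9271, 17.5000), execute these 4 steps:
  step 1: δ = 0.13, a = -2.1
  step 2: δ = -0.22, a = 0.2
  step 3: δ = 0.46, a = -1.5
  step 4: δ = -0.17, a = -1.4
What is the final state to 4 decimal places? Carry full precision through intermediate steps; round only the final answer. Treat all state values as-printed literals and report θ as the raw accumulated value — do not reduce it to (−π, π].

(-29.5434, 1.2939, 3.1980, 16.5400)

after step 1 (δ=0.13, a=-2.1): (-19.619796, 0.844981, 3.079627, 17.080000)
after step 2 (δ=-0.22, a=0.2): (-23.029240, 1.056521, 2.824999, 17.120000)
after step 3 (δ=0.46, a=-1.5): (-26.283072, 2.122520, 3.390471, 16.820000)
after step 4 (δ=-0.17, a=-1.4): (-29.543424, 1.293909, 3.197987, 16.540000)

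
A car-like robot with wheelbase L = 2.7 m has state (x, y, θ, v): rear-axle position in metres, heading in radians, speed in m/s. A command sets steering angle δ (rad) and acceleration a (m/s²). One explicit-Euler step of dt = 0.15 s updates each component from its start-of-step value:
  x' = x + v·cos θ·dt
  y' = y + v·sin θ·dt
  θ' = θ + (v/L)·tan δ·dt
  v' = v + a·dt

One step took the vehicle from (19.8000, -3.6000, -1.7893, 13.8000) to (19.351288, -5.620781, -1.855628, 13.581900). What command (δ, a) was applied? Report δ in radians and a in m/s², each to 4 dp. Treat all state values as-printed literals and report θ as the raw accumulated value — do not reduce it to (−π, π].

δ = -0.0863, a = -1.4540

a = (v'−v)/dt = (-0.218100)/0.15 = -1.4540
Δθ = θ'−θ = -0.066328;  (v·dt/L) = 13.8000·0.15/2.7 = 0.766667
tan δ = Δθ·L/(v·dt) = -0.086515  →  δ = -0.0863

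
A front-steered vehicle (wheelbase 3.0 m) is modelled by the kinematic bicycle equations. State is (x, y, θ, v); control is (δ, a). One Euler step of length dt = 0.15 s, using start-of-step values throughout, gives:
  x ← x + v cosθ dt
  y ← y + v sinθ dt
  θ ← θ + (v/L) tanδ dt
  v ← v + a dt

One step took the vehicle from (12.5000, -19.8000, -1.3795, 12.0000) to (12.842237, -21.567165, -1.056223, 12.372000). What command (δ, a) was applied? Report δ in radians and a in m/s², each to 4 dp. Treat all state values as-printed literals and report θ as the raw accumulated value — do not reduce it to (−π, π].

a = (v'−v)/dt = (0.372000)/0.15 = 2.4800
Δθ = θ'−θ = 0.323277;  (v·dt/L) = 12.0000·0.15/3.0 = 0.600000
tan δ = Δθ·L/(v·dt) = 0.538795  →  δ = 0.4942

δ = 0.4942, a = 2.4800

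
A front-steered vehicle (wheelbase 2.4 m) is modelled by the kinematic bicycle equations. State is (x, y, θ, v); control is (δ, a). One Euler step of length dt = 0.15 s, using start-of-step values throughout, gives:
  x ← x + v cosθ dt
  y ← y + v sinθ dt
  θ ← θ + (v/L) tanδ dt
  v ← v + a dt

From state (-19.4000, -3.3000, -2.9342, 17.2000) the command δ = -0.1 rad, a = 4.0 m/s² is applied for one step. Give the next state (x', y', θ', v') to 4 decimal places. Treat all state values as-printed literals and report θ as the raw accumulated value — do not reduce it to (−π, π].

(-21.9247, -3.8312, -3.0421, 17.8000)

x' = -19.4000 + 17.2000·cos(-2.9342)·0.15 = -21.9247
y' = -3.3000 + 17.2000·sin(-2.9342)·0.15 = -3.8312
θ' = -2.9342 + (17.2000/2.4)·tan(-0.1)·0.15 = -3.0421
v' = 17.2000 + 4.0000·0.15 = 17.8000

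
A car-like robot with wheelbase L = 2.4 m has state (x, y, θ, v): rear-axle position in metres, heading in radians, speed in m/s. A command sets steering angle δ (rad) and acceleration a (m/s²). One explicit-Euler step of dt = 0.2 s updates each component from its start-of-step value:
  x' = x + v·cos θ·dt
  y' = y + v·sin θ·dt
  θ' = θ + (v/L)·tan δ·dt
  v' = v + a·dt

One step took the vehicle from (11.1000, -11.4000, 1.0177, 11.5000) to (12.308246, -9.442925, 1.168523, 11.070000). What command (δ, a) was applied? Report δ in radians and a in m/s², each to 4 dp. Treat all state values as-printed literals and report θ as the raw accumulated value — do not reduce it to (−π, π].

a = (v'−v)/dt = (-0.430000)/0.2 = -2.1500
Δθ = θ'−θ = 0.150823;  (v·dt/L) = 11.5000·0.2/2.4 = 0.958333
tan δ = Δθ·L/(v·dt) = 0.157381  →  δ = 0.1561

δ = 0.1561, a = -2.1500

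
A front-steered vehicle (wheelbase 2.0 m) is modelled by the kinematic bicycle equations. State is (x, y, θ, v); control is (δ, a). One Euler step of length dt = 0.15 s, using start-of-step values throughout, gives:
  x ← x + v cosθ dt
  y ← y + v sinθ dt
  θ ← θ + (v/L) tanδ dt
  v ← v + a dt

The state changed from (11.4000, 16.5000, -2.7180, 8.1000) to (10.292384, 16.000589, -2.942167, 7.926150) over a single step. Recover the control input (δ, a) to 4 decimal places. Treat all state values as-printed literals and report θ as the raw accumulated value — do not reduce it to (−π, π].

a = (v'−v)/dt = (-0.173850)/0.15 = -1.1590
Δθ = θ'−θ = -0.224167;  (v·dt/L) = 8.1000·0.15/2.0 = 0.607500
tan δ = Δθ·L/(v·dt) = -0.368999  →  δ = -0.3535

δ = -0.3535, a = -1.1590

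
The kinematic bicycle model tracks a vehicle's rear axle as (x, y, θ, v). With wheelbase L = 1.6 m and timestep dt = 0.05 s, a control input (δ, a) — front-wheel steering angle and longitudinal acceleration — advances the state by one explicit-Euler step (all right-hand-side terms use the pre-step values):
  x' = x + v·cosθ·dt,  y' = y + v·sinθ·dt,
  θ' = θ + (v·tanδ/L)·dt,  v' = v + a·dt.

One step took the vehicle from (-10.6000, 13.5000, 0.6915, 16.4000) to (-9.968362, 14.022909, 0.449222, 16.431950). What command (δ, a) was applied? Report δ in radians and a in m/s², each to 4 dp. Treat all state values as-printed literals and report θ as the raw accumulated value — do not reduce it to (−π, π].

a = (v'−v)/dt = (0.031950)/0.05 = 0.6390
Δθ = θ'−θ = -0.242278;  (v·dt/L) = 16.4000·0.05/1.6 = 0.512500
tan δ = Δθ·L/(v·dt) = -0.472738  →  δ = -0.4416

δ = -0.4416, a = 0.6390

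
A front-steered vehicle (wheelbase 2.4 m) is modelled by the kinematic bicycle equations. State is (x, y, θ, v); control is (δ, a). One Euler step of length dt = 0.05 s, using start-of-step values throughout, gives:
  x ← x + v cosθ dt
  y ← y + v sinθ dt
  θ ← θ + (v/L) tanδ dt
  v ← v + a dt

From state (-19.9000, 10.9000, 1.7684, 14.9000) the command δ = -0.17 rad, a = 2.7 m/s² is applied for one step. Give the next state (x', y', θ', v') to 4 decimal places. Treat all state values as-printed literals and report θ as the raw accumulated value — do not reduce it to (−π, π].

x' = -19.9000 + 14.9000·cos(1.7684)·0.05 = -20.0463
y' = 10.9000 + 14.9000·sin(1.7684)·0.05 = 11.6305
θ' = 1.7684 + (14.9000/2.4)·tan(-0.17)·0.05 = 1.7151
v' = 14.9000 + 2.7000·0.05 = 15.0350

(-20.0463, 11.6305, 1.7151, 15.0350)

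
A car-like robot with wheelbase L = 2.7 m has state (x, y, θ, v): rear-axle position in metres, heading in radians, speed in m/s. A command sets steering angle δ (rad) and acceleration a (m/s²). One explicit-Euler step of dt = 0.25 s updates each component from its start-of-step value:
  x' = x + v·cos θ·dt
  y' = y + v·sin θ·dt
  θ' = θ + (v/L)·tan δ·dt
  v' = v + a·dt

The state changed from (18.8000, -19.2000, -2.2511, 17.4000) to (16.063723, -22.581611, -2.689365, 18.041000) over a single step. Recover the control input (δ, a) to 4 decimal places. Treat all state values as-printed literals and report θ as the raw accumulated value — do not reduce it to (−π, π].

δ = -0.2656, a = 2.5640

a = (v'−v)/dt = (0.641000)/0.25 = 2.5640
Δθ = θ'−θ = -0.438265;  (v·dt/L) = 17.4000·0.25/2.7 = 1.611111
tan δ = Δθ·L/(v·dt) = -0.272027  →  δ = -0.2656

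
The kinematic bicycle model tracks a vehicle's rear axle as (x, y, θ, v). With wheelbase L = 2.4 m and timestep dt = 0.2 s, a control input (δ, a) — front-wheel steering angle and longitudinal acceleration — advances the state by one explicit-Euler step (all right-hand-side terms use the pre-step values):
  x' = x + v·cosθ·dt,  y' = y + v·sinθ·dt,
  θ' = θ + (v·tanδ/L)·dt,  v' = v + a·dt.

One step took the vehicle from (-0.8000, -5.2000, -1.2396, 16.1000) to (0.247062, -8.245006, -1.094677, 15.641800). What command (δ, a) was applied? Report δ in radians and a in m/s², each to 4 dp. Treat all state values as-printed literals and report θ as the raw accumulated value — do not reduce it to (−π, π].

δ = 0.1076, a = -2.2910

a = (v'−v)/dt = (-0.458200)/0.2 = -2.2910
Δθ = θ'−θ = 0.144923;  (v·dt/L) = 16.1000·0.2/2.4 = 1.341667
tan δ = Δθ·L/(v·dt) = 0.108017  →  δ = 0.1076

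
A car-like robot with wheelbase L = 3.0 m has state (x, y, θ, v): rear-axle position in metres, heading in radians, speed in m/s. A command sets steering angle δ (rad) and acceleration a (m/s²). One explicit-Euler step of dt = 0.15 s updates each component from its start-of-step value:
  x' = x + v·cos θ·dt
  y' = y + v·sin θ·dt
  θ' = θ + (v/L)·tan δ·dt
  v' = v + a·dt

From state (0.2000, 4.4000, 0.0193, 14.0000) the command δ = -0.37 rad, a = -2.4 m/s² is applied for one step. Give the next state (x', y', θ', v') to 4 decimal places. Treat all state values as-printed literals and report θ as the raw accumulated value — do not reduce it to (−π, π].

(2.2996, 4.4405, -0.2522, 13.6400)

x' = 0.2000 + 14.0000·cos(0.0193)·0.15 = 2.2996
y' = 4.4000 + 14.0000·sin(0.0193)·0.15 = 4.4405
θ' = 0.0193 + (14.0000/3.0)·tan(-0.37)·0.15 = -0.2522
v' = 14.0000 − 2.4000·0.15 = 13.6400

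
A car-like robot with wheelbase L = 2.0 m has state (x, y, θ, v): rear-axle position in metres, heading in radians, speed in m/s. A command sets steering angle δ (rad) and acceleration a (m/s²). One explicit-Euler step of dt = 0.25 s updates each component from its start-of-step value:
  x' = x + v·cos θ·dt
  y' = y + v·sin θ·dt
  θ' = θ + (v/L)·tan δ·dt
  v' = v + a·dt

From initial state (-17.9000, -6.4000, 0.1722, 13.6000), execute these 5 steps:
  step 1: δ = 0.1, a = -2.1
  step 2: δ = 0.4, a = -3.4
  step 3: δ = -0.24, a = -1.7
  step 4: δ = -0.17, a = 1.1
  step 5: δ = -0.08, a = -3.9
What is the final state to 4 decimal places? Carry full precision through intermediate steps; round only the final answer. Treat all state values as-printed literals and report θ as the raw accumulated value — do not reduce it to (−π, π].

after step 1 (δ=0.1, a=-2.1): (-14.550285, -5.817409, 0.342769, 13.075000)
after step 2 (δ=0.4, a=-3.4): (-11.471686, -4.718795, 1.033772, 12.225000)
after step 3 (δ=-0.24, a=-1.7): (-9.908164, -2.092759, 0.659814, 11.800000)
after step 4 (δ=-0.17, a=1.1): (-7.577351, -0.284498, 0.406620, 12.075000)
after step 5 (δ=-0.08, a=-3.9): (-4.804741, 0.909440, 0.285612, 11.100000)

(-4.8047, 0.9094, 0.2856, 11.1000)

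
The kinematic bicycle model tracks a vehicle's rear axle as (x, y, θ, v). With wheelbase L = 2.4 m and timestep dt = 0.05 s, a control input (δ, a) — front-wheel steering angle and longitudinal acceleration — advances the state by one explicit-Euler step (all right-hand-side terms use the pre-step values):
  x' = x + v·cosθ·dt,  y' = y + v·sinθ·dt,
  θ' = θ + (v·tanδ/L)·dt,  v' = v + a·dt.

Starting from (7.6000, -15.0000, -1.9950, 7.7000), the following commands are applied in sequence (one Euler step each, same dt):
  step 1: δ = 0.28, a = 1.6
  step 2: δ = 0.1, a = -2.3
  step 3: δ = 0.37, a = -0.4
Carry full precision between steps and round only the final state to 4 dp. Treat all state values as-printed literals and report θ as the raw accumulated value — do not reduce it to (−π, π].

after step 1 (δ=0.28, a=1.6): (7.441536, -15.350876, -1.948871, 7.780000)
after step 2 (δ=0.1, a=-2.3): (7.297943, -15.712404, -1.932609, 7.665000)
after step 3 (δ=0.37, a=-0.4): (7.162284, -16.070841, -1.870672, 7.645000)

(7.1623, -16.0708, -1.8707, 7.6450)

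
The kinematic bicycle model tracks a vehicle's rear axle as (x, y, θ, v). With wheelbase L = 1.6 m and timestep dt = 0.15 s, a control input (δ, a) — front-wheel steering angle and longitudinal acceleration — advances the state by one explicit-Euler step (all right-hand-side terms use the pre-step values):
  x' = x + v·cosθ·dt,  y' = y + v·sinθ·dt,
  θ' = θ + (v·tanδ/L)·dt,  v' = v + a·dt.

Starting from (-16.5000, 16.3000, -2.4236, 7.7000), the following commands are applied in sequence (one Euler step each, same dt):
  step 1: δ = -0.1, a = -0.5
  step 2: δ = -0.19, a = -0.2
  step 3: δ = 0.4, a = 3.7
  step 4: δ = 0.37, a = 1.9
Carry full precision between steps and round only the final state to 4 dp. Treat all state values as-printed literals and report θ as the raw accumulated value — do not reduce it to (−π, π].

(-20.1225, 13.4131, -2.0361, 8.4350)

after step 1 (δ=-0.1, a=-0.5): (-17.369863, 15.540155, -2.496029, 7.625000)
after step 2 (δ=-0.19, a=-0.2): (-18.283445, 14.852020, -2.633508, 7.595000)
after step 3 (δ=0.4, a=3.7): (-19.278783, 14.297769, -2.332466, 8.150000)
after step 4 (δ=0.37, a=1.9): (-20.122467, 13.413064, -2.036114, 8.435000)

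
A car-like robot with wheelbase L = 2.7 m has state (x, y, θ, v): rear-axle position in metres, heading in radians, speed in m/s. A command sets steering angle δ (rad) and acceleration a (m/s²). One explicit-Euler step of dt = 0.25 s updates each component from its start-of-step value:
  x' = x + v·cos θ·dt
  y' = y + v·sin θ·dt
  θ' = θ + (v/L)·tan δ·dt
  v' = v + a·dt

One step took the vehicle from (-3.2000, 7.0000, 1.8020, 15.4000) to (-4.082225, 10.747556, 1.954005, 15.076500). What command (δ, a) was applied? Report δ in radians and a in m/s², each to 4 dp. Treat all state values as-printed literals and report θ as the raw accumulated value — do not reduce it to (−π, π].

δ = 0.1062, a = -1.2940

a = (v'−v)/dt = (-0.323500)/0.25 = -1.2940
Δθ = θ'−θ = 0.152005;  (v·dt/L) = 15.4000·0.25/2.7 = 1.425926
tan δ = Δθ·L/(v·dt) = 0.106601  →  δ = 0.1062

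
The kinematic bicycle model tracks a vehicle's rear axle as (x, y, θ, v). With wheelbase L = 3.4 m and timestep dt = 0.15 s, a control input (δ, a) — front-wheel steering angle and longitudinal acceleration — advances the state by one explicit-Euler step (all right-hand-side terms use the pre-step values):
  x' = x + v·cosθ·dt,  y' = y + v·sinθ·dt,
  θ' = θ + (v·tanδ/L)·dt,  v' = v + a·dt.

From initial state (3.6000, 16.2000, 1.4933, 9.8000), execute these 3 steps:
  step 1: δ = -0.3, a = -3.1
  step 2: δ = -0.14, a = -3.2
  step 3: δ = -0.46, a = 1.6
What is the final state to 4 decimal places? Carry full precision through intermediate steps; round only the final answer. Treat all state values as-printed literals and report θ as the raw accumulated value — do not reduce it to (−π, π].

after step 1 (δ=-0.3, a=-3.1): (3.713806, 17.665588, 1.359558, 9.335000)
after step 2 (δ=-0.14, a=-3.2): (4.007398, 19.034713, 1.301521, 8.855000)
after step 3 (δ=-0.46, a=1.6): (4.360757, 20.315098, 1.107968, 9.095000)

(4.3608, 20.3151, 1.1080, 9.0950)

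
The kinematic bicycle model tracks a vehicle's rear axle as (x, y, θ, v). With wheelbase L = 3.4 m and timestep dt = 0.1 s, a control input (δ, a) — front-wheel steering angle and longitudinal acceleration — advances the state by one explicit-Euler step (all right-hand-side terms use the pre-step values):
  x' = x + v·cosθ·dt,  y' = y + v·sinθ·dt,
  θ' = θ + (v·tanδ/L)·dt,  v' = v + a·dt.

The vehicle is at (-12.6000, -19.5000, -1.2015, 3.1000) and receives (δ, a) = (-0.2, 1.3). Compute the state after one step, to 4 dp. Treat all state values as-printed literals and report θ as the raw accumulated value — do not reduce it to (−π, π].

x' = -12.6000 + 3.1000·cos(-1.2015)·0.1 = -12.4881
y' = -19.5000 + 3.1000·sin(-1.2015)·0.1 = -19.7891
θ' = -1.2015 + (3.1000/3.4)·tan(-0.2)·0.1 = -1.2200
v' = 3.1000 + 1.3000·0.1 = 3.2300

(-12.4881, -19.7891, -1.2200, 3.2300)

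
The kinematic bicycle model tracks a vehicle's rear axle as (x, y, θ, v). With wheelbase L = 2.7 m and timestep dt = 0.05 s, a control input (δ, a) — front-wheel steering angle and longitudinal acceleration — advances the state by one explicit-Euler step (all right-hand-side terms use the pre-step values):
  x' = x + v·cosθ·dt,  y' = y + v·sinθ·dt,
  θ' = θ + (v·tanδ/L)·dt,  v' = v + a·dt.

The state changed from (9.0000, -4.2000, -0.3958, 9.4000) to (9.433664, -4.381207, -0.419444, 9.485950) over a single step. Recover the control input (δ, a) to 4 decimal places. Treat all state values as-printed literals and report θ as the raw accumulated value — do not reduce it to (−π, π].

δ = -0.1350, a = 1.7190

a = (v'−v)/dt = (0.085950)/0.05 = 1.7190
Δθ = θ'−θ = -0.023644;  (v·dt/L) = 9.4000·0.05/2.7 = 0.174074
tan δ = Δθ·L/(v·dt) = -0.135827  →  δ = -0.1350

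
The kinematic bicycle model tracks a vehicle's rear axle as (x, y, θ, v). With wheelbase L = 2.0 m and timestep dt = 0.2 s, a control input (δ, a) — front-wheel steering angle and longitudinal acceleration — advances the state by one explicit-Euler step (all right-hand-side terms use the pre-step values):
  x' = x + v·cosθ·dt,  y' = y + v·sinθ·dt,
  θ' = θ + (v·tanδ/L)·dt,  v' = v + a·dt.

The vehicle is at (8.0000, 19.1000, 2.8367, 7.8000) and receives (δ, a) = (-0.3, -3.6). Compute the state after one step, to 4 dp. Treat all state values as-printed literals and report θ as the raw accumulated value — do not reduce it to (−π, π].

x' = 8.0000 + 7.8000·cos(2.8367)·0.2 = 6.5119
y' = 19.1000 + 7.8000·sin(2.8367)·0.2 = 19.5683
θ' = 2.8367 + (7.8000/2.0)·tan(-0.3)·0.2 = 2.5954
v' = 7.8000 − 3.6000·0.2 = 7.0800

(6.5119, 19.5683, 2.5954, 7.0800)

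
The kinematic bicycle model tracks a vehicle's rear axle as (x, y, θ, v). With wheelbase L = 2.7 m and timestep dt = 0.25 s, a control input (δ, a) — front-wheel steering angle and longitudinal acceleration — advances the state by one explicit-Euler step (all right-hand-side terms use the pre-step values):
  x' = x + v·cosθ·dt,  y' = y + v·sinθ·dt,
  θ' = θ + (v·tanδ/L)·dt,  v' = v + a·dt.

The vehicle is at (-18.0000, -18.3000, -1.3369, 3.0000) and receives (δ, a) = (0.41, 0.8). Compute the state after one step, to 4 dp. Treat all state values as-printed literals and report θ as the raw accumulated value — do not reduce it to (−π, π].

x' = -18.0000 + 3.0000·cos(-1.3369)·0.25 = -17.8262
y' = -18.3000 + 3.0000·sin(-1.3369)·0.25 = -19.0296
θ' = -1.3369 + (3.0000/2.7)·tan(0.41)·0.25 = -1.2162
v' = 3.0000 + 0.8000·0.25 = 3.2000

(-17.8262, -19.0296, -1.2162, 3.2000)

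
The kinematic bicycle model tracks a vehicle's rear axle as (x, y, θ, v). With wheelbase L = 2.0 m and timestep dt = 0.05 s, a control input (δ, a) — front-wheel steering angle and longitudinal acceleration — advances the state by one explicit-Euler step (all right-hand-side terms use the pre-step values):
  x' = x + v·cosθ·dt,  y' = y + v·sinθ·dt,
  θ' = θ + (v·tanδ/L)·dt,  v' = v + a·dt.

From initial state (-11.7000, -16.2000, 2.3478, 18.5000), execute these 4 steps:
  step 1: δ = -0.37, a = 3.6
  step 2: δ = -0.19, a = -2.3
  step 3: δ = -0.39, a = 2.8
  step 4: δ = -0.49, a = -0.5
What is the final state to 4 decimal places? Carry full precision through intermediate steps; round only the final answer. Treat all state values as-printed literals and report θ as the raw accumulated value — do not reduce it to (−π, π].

(-13.6170, -13.0686, 1.6384, 18.6800)

after step 1 (δ=-0.37, a=3.6): (-12.348560, -15.540459, 2.168413, 18.680000)
after step 2 (δ=-0.19, a=-2.3): (-12.874098, -14.768341, 2.078600, 18.565000)
after step 3 (δ=-0.39, a=2.8): (-13.325468, -13.957222, 1.887819, 18.705000)
after step 4 (δ=-0.49, a=-0.5): (-13.617022, -13.068578, 1.638393, 18.680000)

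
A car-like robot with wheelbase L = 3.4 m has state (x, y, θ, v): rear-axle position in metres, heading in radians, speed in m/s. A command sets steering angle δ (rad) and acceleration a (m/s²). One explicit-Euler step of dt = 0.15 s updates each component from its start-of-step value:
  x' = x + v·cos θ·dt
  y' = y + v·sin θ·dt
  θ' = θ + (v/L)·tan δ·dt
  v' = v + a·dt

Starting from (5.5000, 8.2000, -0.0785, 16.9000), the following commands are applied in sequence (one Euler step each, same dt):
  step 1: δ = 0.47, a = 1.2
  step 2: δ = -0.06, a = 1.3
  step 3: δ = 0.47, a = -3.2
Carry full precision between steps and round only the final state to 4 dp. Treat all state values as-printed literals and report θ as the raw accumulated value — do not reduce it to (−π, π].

after step 1 (δ=0.47, a=1.2): (8.027193, 8.001207, 0.300233, 17.080000)
after step 2 (δ=-0.06, a=1.3): (10.474589, 8.758901, 0.254967, 17.275000)
after step 3 (δ=0.47, a=-3.2): (12.982068, 9.412450, 0.642105, 16.795000)

(12.9821, 9.4124, 0.6421, 16.7950)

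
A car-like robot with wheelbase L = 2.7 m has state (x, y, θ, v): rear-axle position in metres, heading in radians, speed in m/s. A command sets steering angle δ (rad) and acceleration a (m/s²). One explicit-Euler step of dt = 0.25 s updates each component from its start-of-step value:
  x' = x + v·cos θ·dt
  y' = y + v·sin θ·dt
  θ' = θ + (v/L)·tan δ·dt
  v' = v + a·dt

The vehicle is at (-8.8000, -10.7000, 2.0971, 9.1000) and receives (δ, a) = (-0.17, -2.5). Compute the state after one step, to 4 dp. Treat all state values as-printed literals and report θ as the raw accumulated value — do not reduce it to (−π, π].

x' = -8.8000 + 9.1000·cos(2.0971)·0.25 = -9.9428
y' = -10.7000 + 9.1000·sin(2.0971)·0.25 = -8.7329
θ' = 2.0971 + (9.1000/2.7)·tan(-0.17)·0.25 = 1.9525
v' = 9.1000 − 2.5000·0.25 = 8.4750

(-9.9428, -8.7329, 1.9525, 8.4750)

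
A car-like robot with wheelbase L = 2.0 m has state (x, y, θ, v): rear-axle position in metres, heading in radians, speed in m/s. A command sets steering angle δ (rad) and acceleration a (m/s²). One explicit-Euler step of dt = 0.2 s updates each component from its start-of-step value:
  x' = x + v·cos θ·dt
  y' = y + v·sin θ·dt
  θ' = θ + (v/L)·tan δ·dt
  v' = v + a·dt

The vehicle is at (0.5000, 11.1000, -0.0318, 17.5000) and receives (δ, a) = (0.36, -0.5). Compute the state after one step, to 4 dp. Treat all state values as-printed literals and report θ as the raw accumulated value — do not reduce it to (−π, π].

x' = 0.5000 + 17.5000·cos(-0.0318)·0.2 = 3.9982
y' = 11.1000 + 17.5000·sin(-0.0318)·0.2 = 10.9887
θ' = -0.0318 + (17.5000/2.0)·tan(0.36)·0.2 = 0.6269
v' = 17.5000 − 0.5000·0.2 = 17.4000

(3.9982, 10.9887, 0.6269, 17.4000)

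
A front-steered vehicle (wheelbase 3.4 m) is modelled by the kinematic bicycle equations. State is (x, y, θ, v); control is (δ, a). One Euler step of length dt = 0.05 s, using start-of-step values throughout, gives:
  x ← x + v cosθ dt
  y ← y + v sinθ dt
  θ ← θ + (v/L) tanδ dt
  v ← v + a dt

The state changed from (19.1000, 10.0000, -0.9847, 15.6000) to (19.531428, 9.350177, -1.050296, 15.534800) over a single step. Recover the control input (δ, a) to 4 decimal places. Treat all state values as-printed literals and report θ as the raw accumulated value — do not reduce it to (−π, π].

δ = -0.2785, a = -1.3040

a = (v'−v)/dt = (-0.065200)/0.05 = -1.3040
Δθ = θ'−θ = -0.065596;  (v·dt/L) = 15.6000·0.05/3.4 = 0.229412
tan δ = Δθ·L/(v·dt) = -0.285931  →  δ = -0.2785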